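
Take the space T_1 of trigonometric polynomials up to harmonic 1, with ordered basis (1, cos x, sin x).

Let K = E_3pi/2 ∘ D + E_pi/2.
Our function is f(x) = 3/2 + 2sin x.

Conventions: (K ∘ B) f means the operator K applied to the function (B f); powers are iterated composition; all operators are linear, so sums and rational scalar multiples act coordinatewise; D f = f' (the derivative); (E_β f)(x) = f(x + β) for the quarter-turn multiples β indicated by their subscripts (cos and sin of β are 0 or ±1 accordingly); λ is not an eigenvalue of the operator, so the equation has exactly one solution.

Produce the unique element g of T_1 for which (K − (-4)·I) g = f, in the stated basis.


write g with unknown coordinates in the stated basis and equate coefficients in (K − (-4)·I) g = f
solving from the highest basis element down gives g = 3/10 - (1/13)cos x + (5/13)sin x
check: K g = 3/10 + (4/13)cos x + (6/13)sin x
so K g − (-4)·g = 3/2 + 2sin x = f ✓

the image equals g(x) = 3/10 - (1/13)cos x + (5/13)sin x


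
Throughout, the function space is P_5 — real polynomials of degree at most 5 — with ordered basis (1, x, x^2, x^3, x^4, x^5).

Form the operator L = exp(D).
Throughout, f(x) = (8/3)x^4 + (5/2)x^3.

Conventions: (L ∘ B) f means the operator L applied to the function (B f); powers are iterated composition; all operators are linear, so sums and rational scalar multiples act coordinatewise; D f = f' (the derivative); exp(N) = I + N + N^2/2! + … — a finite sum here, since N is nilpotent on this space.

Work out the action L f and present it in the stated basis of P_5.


the image equals g(x) = (8/3)x^4 + (79/6)x^3 + (47/2)x^2 + (109/6)x + 31/6

order-1 term: (32/3)x^3 + (15/2)x^2
order-2 term: 16x^2 + (15/2)x
order-3 term: (32/3)x + 5/2
order-4 term: 8/3
the series for exp(D) f terminates at order 4
exp(D) f = (8/3)x^4 + (79/6)x^3 + (47/2)x^2 + (109/6)x + 31/6


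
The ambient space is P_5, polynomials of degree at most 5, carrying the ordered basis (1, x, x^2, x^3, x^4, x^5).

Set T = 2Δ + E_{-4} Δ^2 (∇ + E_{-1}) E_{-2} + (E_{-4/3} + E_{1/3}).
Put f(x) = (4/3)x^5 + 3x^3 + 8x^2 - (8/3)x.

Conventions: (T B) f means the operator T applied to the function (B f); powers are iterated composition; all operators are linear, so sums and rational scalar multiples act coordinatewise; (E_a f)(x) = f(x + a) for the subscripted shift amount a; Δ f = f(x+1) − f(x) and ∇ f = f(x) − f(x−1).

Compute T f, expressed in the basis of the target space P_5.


Δ f = (20/3)x^4 + (40/3)x^3 + (67/3)x^2 + (95/3)x + 29/3
(2Δ) f = (40/3)x^4 + (80/3)x^3 + (134/3)x^2 + (190/3)x + 58/3
E_{-2} f = (4/3)x^5 - (40/3)x^4 + (169/3)x^3 - (350/3)x^2 + 108x - 88/3
∇ E_{-2} f = (20/3)x^4 - (200/3)x^3 + (787/3)x^2 - (1387/3)x + 887/3
E_{-1} E_{-2} f = (4/3)x^5 - 20x^4 + 123x^3 - 379x^2 + (1711/3)x - 325
(∇ + E_{-1}) E_{-2} f = (4/3)x^5 - (40/3)x^4 + (169/3)x^3 - (350/3)x^2 + 108x - 88/3
Δ (∇ + E_{-1}) E_{-2} f = (20/3)x^4 - 40x^3 + (307/3)x^2 - 111x + 107/3
Δ Δ (∇ + E_{-1}) E_{-2} f = (80/3)x^3 - 80x^2 + (334/3)x - 42
E_{-4} Δ^2 (∇ + E_{-1}) E_{-2} f = (80/3)x^3 - 400x^2 + (6094/3)x - 3474
E_{-4/3} f = (4/3)x^5 - (80/9)x^4 + (721/27)x^3 - (2884/81)x^2 + (3176/243)x + 3680/729
E_{1/3} f = (4/3)x^5 + (20/9)x^4 + (121/27)x^3 + (931/81)x^2 + (911/243)x + 85/729
(E_{-4/3} + E_{1/3}) f = (8/3)x^5 - (20/3)x^4 + (842/27)x^3 - (217/9)x^2 + (4087/243)x + 1255/243
(2Δ + E_{-4} Δ^2 (∇ + E_{-1}) E_{-2} + (E_{-4/3} + E_{1/3})) f = (8/3)x^5 + (20/3)x^4 + (2282/27)x^3 - (3415/9)x^2 + (513091/243)x - 838229/243

the image equals g(x) = (8/3)x^5 + (20/3)x^4 + (2282/27)x^3 - (3415/9)x^2 + (513091/243)x - 838229/243


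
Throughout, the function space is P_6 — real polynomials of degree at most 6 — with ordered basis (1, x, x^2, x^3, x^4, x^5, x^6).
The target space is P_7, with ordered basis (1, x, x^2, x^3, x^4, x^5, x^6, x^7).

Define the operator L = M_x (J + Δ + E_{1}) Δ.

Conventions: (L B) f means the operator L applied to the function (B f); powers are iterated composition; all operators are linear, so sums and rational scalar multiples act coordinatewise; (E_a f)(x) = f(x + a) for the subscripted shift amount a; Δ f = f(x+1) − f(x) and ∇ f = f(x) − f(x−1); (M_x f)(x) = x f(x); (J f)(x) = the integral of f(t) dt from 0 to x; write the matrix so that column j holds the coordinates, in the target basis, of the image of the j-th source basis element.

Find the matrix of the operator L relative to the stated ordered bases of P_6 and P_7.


image of 1: 0
image of x: x^2 + x
image of x^2: x^3 + 3x^2 + 5x
image of x^3: x^4 + (9/2)x^3 + 16x^2 + 13x
image of x^4: x^5 + 6x^4 + 32x^3 + 53x^2 + 29x
image of x^5: x^6 + (15/2)x^5 + (160/3)x^4 + (265/2)x^3 + 146x^2 + 61x
image of x^6: x^7 + 9x^6 + 80x^5 + 265x^4 + 438x^3 + 367x^2 + 125x
each image's coordinates form column j of the matrix

the matrix is [[0, 0, 0, 0, 0, 0, 0]; [0, 1, 5, 13, 29, 61, 125]; [0, 1, 3, 16, 53, 146, 367]; [0, 0, 1, 9/2, 32, 265/2, 438]; [0, 0, 0, 1, 6, 160/3, 265]; [0, 0, 0, 0, 1, 15/2, 80]; [0, 0, 0, 0, 0, 1, 9]; [0, 0, 0, 0, 0, 0, 1]] (rows listed top to bottom)


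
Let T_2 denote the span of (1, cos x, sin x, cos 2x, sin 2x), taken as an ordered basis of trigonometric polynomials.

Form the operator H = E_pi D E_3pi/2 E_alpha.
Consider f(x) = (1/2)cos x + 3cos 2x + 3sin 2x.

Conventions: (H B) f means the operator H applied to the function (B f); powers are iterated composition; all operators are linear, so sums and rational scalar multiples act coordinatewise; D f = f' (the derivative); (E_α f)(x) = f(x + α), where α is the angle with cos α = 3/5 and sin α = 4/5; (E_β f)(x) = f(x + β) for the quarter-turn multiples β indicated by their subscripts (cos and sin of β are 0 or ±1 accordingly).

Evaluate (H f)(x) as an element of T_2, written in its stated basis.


the image equals g(x) = -(3/10)cos x + (2/5)sin x + (186/25)cos 2x + (102/25)sin 2x

E_alpha f = (3/10)cos x - (2/5)sin x + (51/25)cos 2x - (93/25)sin 2x
E_3pi/2 E_alpha f = (2/5)cos x + (3/10)sin x - (51/25)cos 2x + (93/25)sin 2x
D E_3pi/2 E_alpha f = (3/10)cos x - (2/5)sin x + (186/25)cos 2x + (102/25)sin 2x
E_pi D E_3pi/2 E_alpha f = -(3/10)cos x + (2/5)sin x + (186/25)cos 2x + (102/25)sin 2x


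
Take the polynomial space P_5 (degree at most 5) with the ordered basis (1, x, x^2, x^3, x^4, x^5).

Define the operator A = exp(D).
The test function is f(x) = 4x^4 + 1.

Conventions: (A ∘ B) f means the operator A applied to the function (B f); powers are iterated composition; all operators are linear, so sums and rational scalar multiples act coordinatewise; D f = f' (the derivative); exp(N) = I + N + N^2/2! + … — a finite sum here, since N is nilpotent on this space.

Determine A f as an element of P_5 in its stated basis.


order-1 term: 16x^3
order-2 term: 24x^2
order-3 term: 16x
order-4 term: 4
the series for exp(D) f terminates at order 4
exp(D) f = 4x^4 + 16x^3 + 24x^2 + 16x + 5

the result is g(x) = 4x^4 + 16x^3 + 24x^2 + 16x + 5


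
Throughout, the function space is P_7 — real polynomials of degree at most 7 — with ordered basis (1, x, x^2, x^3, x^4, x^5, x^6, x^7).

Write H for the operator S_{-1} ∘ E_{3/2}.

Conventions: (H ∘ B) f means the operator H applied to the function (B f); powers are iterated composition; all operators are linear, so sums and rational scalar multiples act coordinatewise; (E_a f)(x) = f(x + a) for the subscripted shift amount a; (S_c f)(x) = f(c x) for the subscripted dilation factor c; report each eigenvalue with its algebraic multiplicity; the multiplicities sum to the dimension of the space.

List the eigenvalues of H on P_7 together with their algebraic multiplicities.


λ = -1 (multiplicity 4), λ = 1 (multiplicity 4)

image of 1: 1
image of x: -x + 3/2
image of x^2: x^2 - 3x + 9/4
image of x^3: -x^3 + (9/2)x^2 - (27/4)x + 27/8
image of x^4: x^4 - 6x^3 + (27/2)x^2 - (27/2)x + 81/16
image of x^5: -x^5 + (15/2)x^4 - (45/2)x^3 + (135/4)x^2 - (405/16)x + 243/32
image of x^6: x^6 - 9x^5 + (135/4)x^4 - (135/2)x^3 + (1215/16)x^2 - (729/16)x + 729/64
image of x^7: -x^7 + (21/2)x^6 - (189/4)x^5 + (945/8)x^4 - (2835/16)x^3 + (5103/32)x^2 - (5103/64)x + 2187/128
the matrix is upper triangular; its diagonal is (1, -1, 1, -1, 1, -1, 1, -1)
for a triangular matrix the eigenvalues are the diagonal entries, with algebraic multiplicity their repetition count


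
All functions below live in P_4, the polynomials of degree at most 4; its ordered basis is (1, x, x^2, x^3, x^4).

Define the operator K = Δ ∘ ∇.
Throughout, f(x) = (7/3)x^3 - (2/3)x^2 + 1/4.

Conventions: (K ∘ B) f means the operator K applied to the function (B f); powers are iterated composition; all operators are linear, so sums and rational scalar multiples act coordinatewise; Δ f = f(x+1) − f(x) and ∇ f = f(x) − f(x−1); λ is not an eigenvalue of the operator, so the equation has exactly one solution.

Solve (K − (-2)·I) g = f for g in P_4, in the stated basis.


write g with unknown coordinates in the stated basis and equate coefficients in (K − (-2)·I) g = f
solving from the highest basis element down gives g = (7/6)x^3 - (1/3)x^2 - (7/2)x + 11/24
check: K g = 7x - 2/3
so K g − (-2)·g = (7/3)x^3 - (2/3)x^2 + 1/4 = f ✓

the result is g(x) = (7/6)x^3 - (1/3)x^2 - (7/2)x + 11/24


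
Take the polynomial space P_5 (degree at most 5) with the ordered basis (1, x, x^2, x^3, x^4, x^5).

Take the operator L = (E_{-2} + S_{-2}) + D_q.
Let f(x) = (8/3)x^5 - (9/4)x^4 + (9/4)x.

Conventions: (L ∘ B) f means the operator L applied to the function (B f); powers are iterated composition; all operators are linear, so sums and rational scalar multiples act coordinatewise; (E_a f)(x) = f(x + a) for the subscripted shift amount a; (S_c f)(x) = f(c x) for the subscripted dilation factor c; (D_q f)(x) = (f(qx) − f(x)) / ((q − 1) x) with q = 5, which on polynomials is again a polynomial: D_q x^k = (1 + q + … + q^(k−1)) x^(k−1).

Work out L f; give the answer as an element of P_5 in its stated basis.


the image equals g(x) = -(248/3)x^5 + (8071/4)x^4 - (679/3)x^3 - (802/3)x^2 + (3397/12)x - 1483/12

E_{-2} f = (8/3)x^5 - (347/12)x^4 + (374/3)x^3 - (802/3)x^2 + (3451/12)x - 755/6
S_{-2} f = -(256/3)x^5 - 36x^4 - (9/2)x
(E_{-2} + S_{-2}) f = -(248/3)x^5 - (779/12)x^4 + (374/3)x^3 - (802/3)x^2 + (3397/12)x - 755/6
D_q f = (6248/3)x^4 - 351x^3 + 9/4
((E_{-2} + S_{-2}) + D_q) f = -(248/3)x^5 + (8071/4)x^4 - (679/3)x^3 - (802/3)x^2 + (3397/12)x - 1483/12


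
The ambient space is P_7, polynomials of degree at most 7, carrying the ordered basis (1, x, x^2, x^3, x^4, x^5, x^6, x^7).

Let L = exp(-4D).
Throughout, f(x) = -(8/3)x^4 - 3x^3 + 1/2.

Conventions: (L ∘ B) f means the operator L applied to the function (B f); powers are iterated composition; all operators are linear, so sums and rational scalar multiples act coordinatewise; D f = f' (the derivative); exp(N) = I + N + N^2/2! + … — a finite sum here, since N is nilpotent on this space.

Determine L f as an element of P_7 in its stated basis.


order-1 term: (128/3)x^3 + 36x^2
order-2 term: -256x^2 - 144x
order-3 term: (2048/3)x + 192
order-4 term: -2048/3
the series for exp(-4D) f terminates at order 4
exp(-4D) f = -(8/3)x^4 + (119/3)x^3 - 220x^2 + (1616/3)x - 2941/6

g(x) = -(8/3)x^4 + (119/3)x^3 - 220x^2 + (1616/3)x - 2941/6


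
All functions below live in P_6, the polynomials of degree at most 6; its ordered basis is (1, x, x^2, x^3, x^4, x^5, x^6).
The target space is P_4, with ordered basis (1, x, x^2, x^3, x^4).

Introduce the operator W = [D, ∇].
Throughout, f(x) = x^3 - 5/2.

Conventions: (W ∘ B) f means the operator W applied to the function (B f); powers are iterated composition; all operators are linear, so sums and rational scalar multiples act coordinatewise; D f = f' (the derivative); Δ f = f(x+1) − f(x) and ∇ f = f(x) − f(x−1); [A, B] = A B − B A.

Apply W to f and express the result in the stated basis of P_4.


∇ f = 3x^2 - 3x + 1
D ∇ f = 6x - 3
D f = 3x^2
∇ D f = 6x - 3
[D, ∇] f = 0

g(x) = 0


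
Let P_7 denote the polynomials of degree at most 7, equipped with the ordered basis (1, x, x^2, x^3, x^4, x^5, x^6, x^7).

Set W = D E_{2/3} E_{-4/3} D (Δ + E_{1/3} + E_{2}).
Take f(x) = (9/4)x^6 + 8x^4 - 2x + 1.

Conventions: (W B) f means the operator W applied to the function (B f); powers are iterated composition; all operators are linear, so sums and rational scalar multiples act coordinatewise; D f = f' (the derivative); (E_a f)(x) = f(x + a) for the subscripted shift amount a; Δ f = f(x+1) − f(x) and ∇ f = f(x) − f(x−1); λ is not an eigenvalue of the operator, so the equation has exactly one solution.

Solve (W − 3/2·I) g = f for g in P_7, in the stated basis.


write g with unknown coordinates in the stated basis and equate coefficients in (W − 3/2·I) g = f
solving from the highest basis element down gives g = -(3/2)x^6 - (196/3)x^4 - 240x^3 - (3976/3)x^2 - (12988/3)x - 57218/9
check: W g = -90x^4 - 360x^3 - 1988x^2 - 6496x - 28606/3
so W g − 3/2·g = (9/4)x^6 + 8x^4 - 2x + 1 = f ✓

g(x) = -(3/2)x^6 - (196/3)x^4 - 240x^3 - (3976/3)x^2 - (12988/3)x - 57218/9


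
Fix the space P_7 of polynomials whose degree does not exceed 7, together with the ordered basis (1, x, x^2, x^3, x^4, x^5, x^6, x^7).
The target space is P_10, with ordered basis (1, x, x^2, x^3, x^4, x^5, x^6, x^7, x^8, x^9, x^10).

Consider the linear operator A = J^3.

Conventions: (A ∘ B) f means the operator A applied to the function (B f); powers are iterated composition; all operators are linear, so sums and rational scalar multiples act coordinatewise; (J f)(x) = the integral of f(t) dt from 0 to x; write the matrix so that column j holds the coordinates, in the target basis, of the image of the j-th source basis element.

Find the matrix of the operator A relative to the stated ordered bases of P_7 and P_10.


image of 1: (1/6)x^3
image of x: (1/24)x^4
image of x^2: (1/60)x^5
image of x^3: (1/120)x^6
image of x^4: (1/210)x^7
image of x^5: (1/336)x^8
image of x^6: (1/504)x^9
image of x^7: (1/720)x^10
each image's coordinates form column j of the matrix

the matrix is [[0, 0, 0, 0, 0, 0, 0, 0]; [0, 0, 0, 0, 0, 0, 0, 0]; [0, 0, 0, 0, 0, 0, 0, 0]; [1/6, 0, 0, 0, 0, 0, 0, 0]; [0, 1/24, 0, 0, 0, 0, 0, 0]; [0, 0, 1/60, 0, 0, 0, 0, 0]; [0, 0, 0, 1/120, 0, 0, 0, 0]; [0, 0, 0, 0, 1/210, 0, 0, 0]; [0, 0, 0, 0, 0, 1/336, 0, 0]; [0, 0, 0, 0, 0, 0, 1/504, 0]; [0, 0, 0, 0, 0, 0, 0, 1/720]] (rows listed top to bottom)


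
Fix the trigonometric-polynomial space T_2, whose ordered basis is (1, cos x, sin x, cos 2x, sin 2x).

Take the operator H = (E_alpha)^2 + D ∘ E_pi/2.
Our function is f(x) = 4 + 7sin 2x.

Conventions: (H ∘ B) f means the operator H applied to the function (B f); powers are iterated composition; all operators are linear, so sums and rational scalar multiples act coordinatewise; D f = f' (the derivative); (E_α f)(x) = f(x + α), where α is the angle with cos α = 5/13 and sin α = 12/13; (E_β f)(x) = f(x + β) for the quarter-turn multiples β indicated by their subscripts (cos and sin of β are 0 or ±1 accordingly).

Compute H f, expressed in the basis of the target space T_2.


E_alpha f = 4 + (840/169)cos 2x - (833/169)sin 2x
E_alpha E_alpha f = 4 - (199920/28561)cos 2x - (1673/28561)sin 2x
E_pi/2 f = 4 - 7sin 2x
D E_pi/2 f = -14cos 2x
((E_alpha)^2 + D ∘ E_pi/2) f = 4 - (599774/28561)cos 2x - (1673/28561)sin 2x

g(x) = 4 - (599774/28561)cos 2x - (1673/28561)sin 2x


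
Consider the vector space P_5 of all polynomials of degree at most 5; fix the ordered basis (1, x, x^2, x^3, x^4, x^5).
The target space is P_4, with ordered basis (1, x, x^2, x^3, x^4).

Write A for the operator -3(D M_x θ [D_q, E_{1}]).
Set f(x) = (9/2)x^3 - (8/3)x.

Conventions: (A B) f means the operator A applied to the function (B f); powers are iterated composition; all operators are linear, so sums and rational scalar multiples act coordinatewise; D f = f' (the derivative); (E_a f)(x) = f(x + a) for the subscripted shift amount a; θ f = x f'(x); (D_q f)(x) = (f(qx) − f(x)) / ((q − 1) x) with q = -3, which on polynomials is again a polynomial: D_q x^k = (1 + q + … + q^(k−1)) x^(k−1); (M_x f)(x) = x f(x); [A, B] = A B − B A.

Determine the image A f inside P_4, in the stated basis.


E_{1} f = (9/2)x^3 + (27/2)x^2 + (65/6)x + 11/6
D_q E_{1} f = (63/2)x^2 - 27x + 65/6
D_q f = (63/2)x^2 - 8/3
E_{1} D_q f = (63/2)x^2 + 63x + 173/6
[D_q, E_{1}] f = -90x - 18
θ [D_q, E_{1}] f = -90x
M_x θ [D_q, E_{1}] f = -90x^2
D M_x θ [D_q, E_{1}] f = -180x
(-3(D M_x θ [D_q, E_{1}])) f = 540x

g(x) = 540x


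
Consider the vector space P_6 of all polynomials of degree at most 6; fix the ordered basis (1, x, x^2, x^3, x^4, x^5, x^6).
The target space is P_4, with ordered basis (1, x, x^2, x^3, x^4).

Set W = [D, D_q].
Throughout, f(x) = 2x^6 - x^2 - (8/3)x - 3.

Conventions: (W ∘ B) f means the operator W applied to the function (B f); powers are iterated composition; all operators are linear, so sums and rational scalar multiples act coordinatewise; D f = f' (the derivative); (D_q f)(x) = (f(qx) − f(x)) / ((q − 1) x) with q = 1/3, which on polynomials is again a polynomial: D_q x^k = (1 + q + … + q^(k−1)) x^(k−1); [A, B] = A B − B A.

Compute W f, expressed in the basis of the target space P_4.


the result is g(x) = -(716/243)x^4 + 2/3

D_q f = (728/243)x^5 - (4/3)x - 8/3
D D_q f = (3640/243)x^4 - 4/3
D f = 12x^5 - 2x - 8/3
D_q D f = (484/27)x^4 - 2
[D, D_q] f = -(716/243)x^4 + 2/3


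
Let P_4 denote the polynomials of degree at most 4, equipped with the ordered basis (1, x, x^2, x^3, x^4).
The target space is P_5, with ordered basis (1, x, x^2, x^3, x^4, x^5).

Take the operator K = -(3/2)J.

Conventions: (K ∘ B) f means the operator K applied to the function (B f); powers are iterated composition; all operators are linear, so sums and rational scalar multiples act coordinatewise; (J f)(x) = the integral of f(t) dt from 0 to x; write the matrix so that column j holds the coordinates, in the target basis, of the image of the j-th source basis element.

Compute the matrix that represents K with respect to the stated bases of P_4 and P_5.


image of 1: -(3/2)x
image of x: -(3/4)x^2
image of x^2: -(1/2)x^3
image of x^3: -(3/8)x^4
image of x^4: -(3/10)x^5
each image's coordinates form column j of the matrix

the matrix is [[0, 0, 0, 0, 0]; [-3/2, 0, 0, 0, 0]; [0, -3/4, 0, 0, 0]; [0, 0, -1/2, 0, 0]; [0, 0, 0, -3/8, 0]; [0, 0, 0, 0, -3/10]] (rows listed top to bottom)


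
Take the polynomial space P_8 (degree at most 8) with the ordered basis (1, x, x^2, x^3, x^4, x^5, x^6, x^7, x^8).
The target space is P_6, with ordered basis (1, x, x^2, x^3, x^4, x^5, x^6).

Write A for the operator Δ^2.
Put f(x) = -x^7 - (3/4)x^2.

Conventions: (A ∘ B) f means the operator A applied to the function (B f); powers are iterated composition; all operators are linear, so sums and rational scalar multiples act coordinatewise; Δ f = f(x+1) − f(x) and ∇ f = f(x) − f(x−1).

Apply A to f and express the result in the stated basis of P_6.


the image equals g(x) = -42x^5 - 210x^4 - 490x^3 - 630x^2 - 434x - 255/2

Δ f = -7x^6 - 21x^5 - 35x^4 - 35x^3 - 21x^2 - (17/2)x - 7/4
Δ Δ f = -42x^5 - 210x^4 - 490x^3 - 630x^2 - 434x - 255/2


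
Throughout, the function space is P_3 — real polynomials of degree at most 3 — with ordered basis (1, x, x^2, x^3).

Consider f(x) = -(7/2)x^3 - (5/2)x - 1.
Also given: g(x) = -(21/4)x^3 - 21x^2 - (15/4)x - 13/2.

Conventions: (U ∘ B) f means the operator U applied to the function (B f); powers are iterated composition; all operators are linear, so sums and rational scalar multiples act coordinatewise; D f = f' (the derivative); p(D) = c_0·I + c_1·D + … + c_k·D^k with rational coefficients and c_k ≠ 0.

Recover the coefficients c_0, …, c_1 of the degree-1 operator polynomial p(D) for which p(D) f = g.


D^0 f = -(7/2)x^3 - (5/2)x - 1
D^1 f = -(21/2)x^2 - 5/2
matching coefficients of g against c_0 f + c_1 Df + … from the top degree down determines the c_i
solution: c_0 = 3/2, c_1 = 2

p(D) = (3/2)·I + 2·D, i.e. c_0 = 3/2, c_1 = 2


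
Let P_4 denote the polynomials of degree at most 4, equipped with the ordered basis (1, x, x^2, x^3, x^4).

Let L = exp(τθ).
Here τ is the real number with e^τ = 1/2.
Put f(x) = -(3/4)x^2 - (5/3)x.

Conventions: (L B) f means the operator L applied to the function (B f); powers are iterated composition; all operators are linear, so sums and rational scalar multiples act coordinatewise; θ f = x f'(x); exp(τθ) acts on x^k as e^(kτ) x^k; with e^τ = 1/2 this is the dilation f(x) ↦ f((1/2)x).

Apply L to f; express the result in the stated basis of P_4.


g(x) = -(3/16)x^2 - (5/6)x

exp(τθ) x^k = e^(kτ) x^k; with e^τ = 1/2 this sends x^k to (1/2)^k x^k
x ↦ 1/2 x
x^2 ↦ 1/4 x^2
applying this coordinatewise to f: exp(τθ) f = -(3/16)x^2 - (5/6)x


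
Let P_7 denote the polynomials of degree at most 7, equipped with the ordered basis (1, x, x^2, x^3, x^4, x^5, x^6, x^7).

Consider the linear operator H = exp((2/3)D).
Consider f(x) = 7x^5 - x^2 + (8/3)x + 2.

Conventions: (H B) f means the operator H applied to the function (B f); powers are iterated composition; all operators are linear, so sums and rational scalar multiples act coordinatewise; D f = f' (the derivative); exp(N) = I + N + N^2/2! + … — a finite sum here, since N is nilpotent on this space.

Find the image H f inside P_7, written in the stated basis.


order-1 term: (70/3)x^4 - (4/3)x + 16/9
order-2 term: (280/9)x^3 - 4/9
order-3 term: (560/27)x^2
order-4 term: (560/81)x
order-5 term: 224/243
the series for exp((2/3)D) f terminates at order 5
exp((2/3)D) f = 7x^5 + (70/3)x^4 + (280/9)x^3 + (533/27)x^2 + (668/81)x + 1034/243

the result is g(x) = 7x^5 + (70/3)x^4 + (280/9)x^3 + (533/27)x^2 + (668/81)x + 1034/243


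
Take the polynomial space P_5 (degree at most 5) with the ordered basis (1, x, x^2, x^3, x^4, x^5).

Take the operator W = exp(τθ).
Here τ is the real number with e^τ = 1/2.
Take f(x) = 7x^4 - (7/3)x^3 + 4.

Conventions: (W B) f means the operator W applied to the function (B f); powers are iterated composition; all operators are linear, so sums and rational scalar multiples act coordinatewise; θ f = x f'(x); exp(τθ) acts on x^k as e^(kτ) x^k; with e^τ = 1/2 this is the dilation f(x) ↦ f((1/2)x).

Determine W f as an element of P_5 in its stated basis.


exp(τθ) x^k = e^(kτ) x^k; with e^τ = 1/2 this sends x^k to (1/2)^k x^k
x^3 ↦ 1/8 x^3
x^4 ↦ 1/16 x^4
applying this coordinatewise to f: exp(τθ) f = (7/16)x^4 - (7/24)x^3 + 4

the result is g(x) = (7/16)x^4 - (7/24)x^3 + 4


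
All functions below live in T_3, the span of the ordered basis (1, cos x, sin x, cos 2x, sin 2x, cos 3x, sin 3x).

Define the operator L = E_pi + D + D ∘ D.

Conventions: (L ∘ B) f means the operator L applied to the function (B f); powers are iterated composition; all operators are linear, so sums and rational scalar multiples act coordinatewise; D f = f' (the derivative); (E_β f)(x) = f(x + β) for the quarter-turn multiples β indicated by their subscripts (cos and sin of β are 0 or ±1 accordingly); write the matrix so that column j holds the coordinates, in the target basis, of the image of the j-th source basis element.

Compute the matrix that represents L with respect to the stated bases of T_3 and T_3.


the matrix is [[1, 0, 0, 0, 0, 0, 0]; [0, -2, 1, 0, 0, 0, 0]; [0, -1, -2, 0, 0, 0, 0]; [0, 0, 0, -3, 2, 0, 0]; [0, 0, 0, -2, -3, 0, 0]; [0, 0, 0, 0, 0, -10, 3]; [0, 0, 0, 0, 0, -3, -10]] (rows listed top to bottom)

image of 1: 1
image of cos x: -2cos x - sin x
image of sin x: cos x - 2sin x
image of cos 2x: -3cos 2x - 2sin 2x
image of sin 2x: 2cos 2x - 3sin 2x
image of cos 3x: -10cos 3x - 3sin 3x
image of sin 3x: 3cos 3x - 10sin 3x
each image's coordinates form column j of the matrix


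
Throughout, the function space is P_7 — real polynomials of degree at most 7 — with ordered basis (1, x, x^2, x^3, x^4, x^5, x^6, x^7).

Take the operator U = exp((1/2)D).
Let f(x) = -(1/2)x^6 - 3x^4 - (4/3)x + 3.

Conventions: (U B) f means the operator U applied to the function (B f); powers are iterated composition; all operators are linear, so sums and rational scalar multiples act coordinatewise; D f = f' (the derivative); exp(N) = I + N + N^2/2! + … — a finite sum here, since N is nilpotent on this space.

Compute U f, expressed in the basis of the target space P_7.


order-1 term: -(3/2)x^5 - 6x^3 - 2/3
order-2 term: -(15/8)x^4 - (9/2)x^2
order-3 term: -(5/4)x^3 - (3/2)x
order-4 term: -(15/32)x^2 - 3/16
order-5 term: -(3/32)x
order-6 term: -1/128
the series for exp((1/2)D) f terminates at order 6
exp((1/2)D) f = -(1/2)x^6 - (3/2)x^5 - (39/8)x^4 - (29/4)x^3 - (159/32)x^2 - (281/96)x + 821/384

the result is g(x) = -(1/2)x^6 - (3/2)x^5 - (39/8)x^4 - (29/4)x^3 - (159/32)x^2 - (281/96)x + 821/384


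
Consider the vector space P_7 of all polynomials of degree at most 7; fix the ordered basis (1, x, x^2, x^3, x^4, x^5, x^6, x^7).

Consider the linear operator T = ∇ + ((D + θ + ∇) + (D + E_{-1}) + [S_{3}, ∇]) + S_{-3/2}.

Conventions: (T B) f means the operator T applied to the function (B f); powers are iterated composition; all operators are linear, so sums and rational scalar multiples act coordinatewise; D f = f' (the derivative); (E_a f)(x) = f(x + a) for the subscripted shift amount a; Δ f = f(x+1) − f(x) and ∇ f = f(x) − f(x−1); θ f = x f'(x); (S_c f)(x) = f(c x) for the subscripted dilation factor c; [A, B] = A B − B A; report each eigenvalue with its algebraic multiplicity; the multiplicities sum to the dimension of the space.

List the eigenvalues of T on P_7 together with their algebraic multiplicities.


image of 1: 2
image of x: (1/2)x + 1
image of x^2: (21/4)x^2 - 6x + 7
image of x^3: (5/8)x^3 - 45x^2 + 69x - 25
image of x^4: (161/16)x^4 - 204x^3 + 426x^2 - 308x + 79
image of x^5: -(51/32)x^5 - 795x^4 + 2150x^3 - 2330x^2 + 1195x - 241
image of x^6: (1177/64)x^6 - 2898x^5 + 9705x^4 - 14020x^3 + 10785x^2 - 4350x + 727
image of x^7: -(1163/128)x^7 - 10185x^6 + 40803x^5 - 73675x^4 + 75565x^3 - 45717x^2 + 15281x - 2185
the matrix is upper triangular; its diagonal is (2, 1/2, 21/4, 5/8, 161/16, -51/32, 1177/64, -1163/128)
for a triangular matrix the eigenvalues are the diagonal entries, with algebraic multiplicity their repetition count

λ = -1163/128 (multiplicity 1), λ = -51/32 (multiplicity 1), λ = 1/2 (multiplicity 1), λ = 5/8 (multiplicity 1), λ = 2 (multiplicity 1), λ = 21/4 (multiplicity 1), λ = 161/16 (multiplicity 1), λ = 1177/64 (multiplicity 1)


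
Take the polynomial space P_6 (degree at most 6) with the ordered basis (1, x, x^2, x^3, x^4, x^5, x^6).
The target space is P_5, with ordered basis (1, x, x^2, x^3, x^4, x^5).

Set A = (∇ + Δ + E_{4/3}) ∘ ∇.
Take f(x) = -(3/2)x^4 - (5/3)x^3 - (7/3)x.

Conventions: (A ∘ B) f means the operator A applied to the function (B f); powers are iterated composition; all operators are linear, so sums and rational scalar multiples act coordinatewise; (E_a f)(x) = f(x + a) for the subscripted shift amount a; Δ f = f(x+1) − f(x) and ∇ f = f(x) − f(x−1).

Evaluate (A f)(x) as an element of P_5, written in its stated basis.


the image equals g(x) = -6x^3 - 56x^2 - (19/3)x - 449/18

∇ f = -6x^3 + 4x^2 - x - 5/2
∇ ∇ f = -18x^2 + 26x - 11
Δ ∇ f = -18x^2 - 10x - 3
E_{4/3} ∇ f = -6x^3 - 20x^2 - (67/3)x - 197/18
(∇ + Δ + E_{4/3}) ∇ f = -6x^3 - 56x^2 - (19/3)x - 449/18


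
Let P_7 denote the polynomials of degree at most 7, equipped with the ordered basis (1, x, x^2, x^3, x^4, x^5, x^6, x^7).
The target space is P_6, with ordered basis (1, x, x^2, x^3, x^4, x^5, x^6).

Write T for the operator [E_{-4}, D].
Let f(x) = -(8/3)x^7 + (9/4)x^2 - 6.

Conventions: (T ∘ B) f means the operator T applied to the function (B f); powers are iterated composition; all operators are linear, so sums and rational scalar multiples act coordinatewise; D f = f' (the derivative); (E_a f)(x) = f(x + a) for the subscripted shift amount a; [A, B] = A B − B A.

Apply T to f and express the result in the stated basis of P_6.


the image equals g(x) = 0

D f = -(56/3)x^6 + (9/2)x
E_{-4} D f = -(56/3)x^6 + 448x^5 - 4480x^4 + (71680/3)x^3 - 71680x^2 + (229385/2)x - 229430/3
E_{-4} f = -(8/3)x^7 + (224/3)x^6 - 896x^5 + (17920/3)x^4 - (71680/3)x^3 + (229385/4)x^2 - (229430/3)x + 131162/3
D E_{-4} f = -(56/3)x^6 + 448x^5 - 4480x^4 + (71680/3)x^3 - 71680x^2 + (229385/2)x - 229430/3
[E_{-4}, D] f = 0


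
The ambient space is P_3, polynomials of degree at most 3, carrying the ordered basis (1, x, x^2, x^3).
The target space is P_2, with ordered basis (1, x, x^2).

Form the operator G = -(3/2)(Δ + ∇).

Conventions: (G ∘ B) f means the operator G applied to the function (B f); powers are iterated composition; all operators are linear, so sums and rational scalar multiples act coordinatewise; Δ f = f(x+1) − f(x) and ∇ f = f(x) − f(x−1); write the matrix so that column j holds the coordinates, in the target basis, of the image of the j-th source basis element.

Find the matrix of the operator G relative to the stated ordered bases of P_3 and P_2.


image of 1: 0
image of x: -3
image of x^2: -6x
image of x^3: -9x^2 - 3
each image's coordinates form column j of the matrix

the matrix is [[0, -3, 0, -3]; [0, 0, -6, 0]; [0, 0, 0, -9]] (rows listed top to bottom)


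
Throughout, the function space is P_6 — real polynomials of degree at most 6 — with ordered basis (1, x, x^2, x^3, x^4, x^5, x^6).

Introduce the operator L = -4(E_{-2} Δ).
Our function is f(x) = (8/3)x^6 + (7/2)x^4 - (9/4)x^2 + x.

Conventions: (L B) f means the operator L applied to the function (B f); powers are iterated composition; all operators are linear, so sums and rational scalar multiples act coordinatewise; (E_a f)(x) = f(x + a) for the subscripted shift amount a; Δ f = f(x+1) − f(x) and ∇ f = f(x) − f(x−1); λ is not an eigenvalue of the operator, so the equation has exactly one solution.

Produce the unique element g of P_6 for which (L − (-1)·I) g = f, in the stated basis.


write g with unknown coordinates in the stated basis and equate coefficients in (L − (-1)·I) g = f
solving from the highest basis element down gives g = (8/3)x^6 + 64x^5 + (1607/2)x^4 + (20008/3)x^3 + (150791/4)x^2 + 134263x + 691423/3
check: L g = -64x^5 - 800x^4 - (20008/3)x^3 - 37700x^2 - 134262x - 691423/3
so L g − (-1)·g = (8/3)x^6 + (7/2)x^4 - (9/4)x^2 + x = f ✓

g(x) = (8/3)x^6 + 64x^5 + (1607/2)x^4 + (20008/3)x^3 + (150791/4)x^2 + 134263x + 691423/3


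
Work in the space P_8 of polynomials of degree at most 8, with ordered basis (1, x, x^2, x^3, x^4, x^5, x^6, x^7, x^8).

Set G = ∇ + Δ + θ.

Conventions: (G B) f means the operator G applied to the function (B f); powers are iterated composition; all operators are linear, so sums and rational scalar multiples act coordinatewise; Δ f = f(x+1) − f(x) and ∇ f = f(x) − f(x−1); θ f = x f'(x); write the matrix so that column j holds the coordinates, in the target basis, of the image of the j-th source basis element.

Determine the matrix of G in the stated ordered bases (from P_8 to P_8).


the matrix is [[0, 2, 0, 2, 0, 2, 0, 2, 0]; [0, 1, 4, 0, 8, 0, 12, 0, 16]; [0, 0, 2, 6, 0, 20, 0, 42, 0]; [0, 0, 0, 3, 8, 0, 40, 0, 112]; [0, 0, 0, 0, 4, 10, 0, 70, 0]; [0, 0, 0, 0, 0, 5, 12, 0, 112]; [0, 0, 0, 0, 0, 0, 6, 14, 0]; [0, 0, 0, 0, 0, 0, 0, 7, 16]; [0, 0, 0, 0, 0, 0, 0, 0, 8]] (rows listed top to bottom)

image of 1: 0
image of x: x + 2
image of x^2: 2x^2 + 4x
image of x^3: 3x^3 + 6x^2 + 2
image of x^4: 4x^4 + 8x^3 + 8x
image of x^5: 5x^5 + 10x^4 + 20x^2 + 2
image of x^6: 6x^6 + 12x^5 + 40x^3 + 12x
image of x^7: 7x^7 + 14x^6 + 70x^4 + 42x^2 + 2
image of x^8: 8x^8 + 16x^7 + 112x^5 + 112x^3 + 16x
each image's coordinates form column j of the matrix


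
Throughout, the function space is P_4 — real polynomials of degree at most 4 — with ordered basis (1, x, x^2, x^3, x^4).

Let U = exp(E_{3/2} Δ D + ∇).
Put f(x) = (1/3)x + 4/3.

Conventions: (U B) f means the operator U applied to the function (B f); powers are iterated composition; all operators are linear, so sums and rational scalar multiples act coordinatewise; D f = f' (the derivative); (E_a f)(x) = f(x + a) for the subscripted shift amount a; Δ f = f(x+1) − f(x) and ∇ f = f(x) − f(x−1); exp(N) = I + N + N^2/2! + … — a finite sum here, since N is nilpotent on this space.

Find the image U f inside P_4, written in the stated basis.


order-1 term: 1/3
the series for exp(E_{3/2} Δ D + ∇) f terminates at order 1
exp(E_{3/2} Δ D + ∇) f = (1/3)x + 5/3

the result is g(x) = (1/3)x + 5/3


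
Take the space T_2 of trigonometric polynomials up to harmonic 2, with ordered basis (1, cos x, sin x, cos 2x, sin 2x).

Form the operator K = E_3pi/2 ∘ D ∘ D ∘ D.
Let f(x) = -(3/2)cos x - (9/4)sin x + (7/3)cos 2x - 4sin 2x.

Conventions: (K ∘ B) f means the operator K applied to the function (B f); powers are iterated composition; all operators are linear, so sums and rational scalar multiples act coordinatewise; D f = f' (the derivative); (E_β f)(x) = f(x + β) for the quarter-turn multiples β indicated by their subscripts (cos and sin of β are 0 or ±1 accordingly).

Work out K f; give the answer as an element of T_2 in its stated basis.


g(x) = (3/2)cos x + (9/4)sin x - 32cos 2x - (56/3)sin 2x

D f = -(9/4)cos x + (3/2)sin x - 8cos 2x - (14/3)sin 2x
D D f = (3/2)cos x + (9/4)sin x - (28/3)cos 2x + 16sin 2x
D (D ∘ D) f = (9/4)cos x - (3/2)sin x + 32cos 2x + (56/3)sin 2x
E_3pi/2 D (D ∘ D) f = (3/2)cos x + (9/4)sin x - 32cos 2x - (56/3)sin 2x


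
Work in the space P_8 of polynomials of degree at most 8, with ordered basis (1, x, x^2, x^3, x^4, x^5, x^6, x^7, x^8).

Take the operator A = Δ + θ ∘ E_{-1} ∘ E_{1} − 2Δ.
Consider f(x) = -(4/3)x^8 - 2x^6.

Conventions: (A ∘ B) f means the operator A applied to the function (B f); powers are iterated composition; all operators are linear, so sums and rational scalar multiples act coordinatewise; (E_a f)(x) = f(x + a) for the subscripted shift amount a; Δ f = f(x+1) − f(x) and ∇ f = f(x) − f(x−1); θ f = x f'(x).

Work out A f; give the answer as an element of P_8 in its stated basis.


Δ f = -(32/3)x^7 - (112/3)x^6 - (260/3)x^5 - (370/3)x^4 - (344/3)x^3 - (202/3)x^2 - (68/3)x - 10/3
E_{1} f = -(4/3)x^8 - (32/3)x^7 - (118/3)x^6 - (260/3)x^5 - (370/3)x^4 - (344/3)x^3 - (202/3)x^2 - (68/3)x - 10/3
E_{-1} E_{1} f = -(4/3)x^8 - 2x^6
θ E_{-1} E_{1} f = -(32/3)x^8 - 12x^6
Δ f = -(32/3)x^7 - (112/3)x^6 - (260/3)x^5 - (370/3)x^4 - (344/3)x^3 - (202/3)x^2 - (68/3)x - 10/3
(-2Δ) f = (64/3)x^7 + (224/3)x^6 + (520/3)x^5 + (740/3)x^4 + (688/3)x^3 + (404/3)x^2 + (136/3)x + 20/3
(Δ + θ ∘ E_{-1} ∘ E_{1} − 2Δ) f = -(32/3)x^8 + (32/3)x^7 + (76/3)x^6 + (260/3)x^5 + (370/3)x^4 + (344/3)x^3 + (202/3)x^2 + (68/3)x + 10/3

the image equals g(x) = -(32/3)x^8 + (32/3)x^7 + (76/3)x^6 + (260/3)x^5 + (370/3)x^4 + (344/3)x^3 + (202/3)x^2 + (68/3)x + 10/3


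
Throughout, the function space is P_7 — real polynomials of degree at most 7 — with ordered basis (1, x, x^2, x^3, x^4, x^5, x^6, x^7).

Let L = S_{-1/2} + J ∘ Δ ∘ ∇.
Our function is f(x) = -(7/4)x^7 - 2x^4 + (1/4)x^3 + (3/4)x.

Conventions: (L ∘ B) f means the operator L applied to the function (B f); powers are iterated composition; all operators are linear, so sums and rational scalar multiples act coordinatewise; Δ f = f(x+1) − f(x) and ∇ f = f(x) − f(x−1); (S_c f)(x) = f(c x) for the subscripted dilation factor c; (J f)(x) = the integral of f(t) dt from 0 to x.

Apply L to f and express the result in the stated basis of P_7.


S_{-1/2} f = (7/512)x^7 - (1/8)x^4 - (1/32)x^3 - (3/8)x
∇ f = -(49/4)x^6 + (147/4)x^5 - (245/4)x^4 + (213/4)x^3 - 24x^2 + (7/2)x + 5/4
Δ ∇ f = -(147/2)x^5 - (245/2)x^3 - 24x^2 - 23x - 4
J Δ ∇ f = -(49/4)x^6 - (245/8)x^4 - 8x^3 - (23/2)x^2 - 4x
(S_{-1/2} + J ∘ Δ ∘ ∇) f = (7/512)x^7 - (49/4)x^6 - (123/4)x^4 - (257/32)x^3 - (23/2)x^2 - (35/8)x

g(x) = (7/512)x^7 - (49/4)x^6 - (123/4)x^4 - (257/32)x^3 - (23/2)x^2 - (35/8)x


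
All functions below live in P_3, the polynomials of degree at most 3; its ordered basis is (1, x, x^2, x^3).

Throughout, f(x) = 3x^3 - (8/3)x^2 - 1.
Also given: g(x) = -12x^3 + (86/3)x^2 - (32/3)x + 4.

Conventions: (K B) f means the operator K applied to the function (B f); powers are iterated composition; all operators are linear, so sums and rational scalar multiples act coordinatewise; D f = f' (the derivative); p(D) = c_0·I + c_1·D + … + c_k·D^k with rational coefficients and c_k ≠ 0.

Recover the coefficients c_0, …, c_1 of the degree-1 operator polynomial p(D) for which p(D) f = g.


D^0 f = 3x^3 - (8/3)x^2 - 1
D^1 f = 9x^2 - (16/3)x
matching coefficients of g against c_0 f + c_1 Df + … from the top degree down determines the c_i
solution: c_0 = -4, c_1 = 2

c_0 = -4, c_1 = 2


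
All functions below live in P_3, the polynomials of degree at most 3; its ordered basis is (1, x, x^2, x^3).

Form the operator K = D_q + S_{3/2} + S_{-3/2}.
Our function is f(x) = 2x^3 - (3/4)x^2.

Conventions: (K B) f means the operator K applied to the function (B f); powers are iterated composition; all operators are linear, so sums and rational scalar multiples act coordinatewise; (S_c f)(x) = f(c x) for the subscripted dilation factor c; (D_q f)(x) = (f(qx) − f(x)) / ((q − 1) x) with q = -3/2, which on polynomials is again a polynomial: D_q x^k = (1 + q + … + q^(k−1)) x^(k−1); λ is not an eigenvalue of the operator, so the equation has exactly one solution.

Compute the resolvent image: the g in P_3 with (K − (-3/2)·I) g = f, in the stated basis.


the result is g(x) = (4/3)x^3 - (37/72)x^2 - (37/216)x + 37/756

write g with unknown coordinates in the stated basis and equate coefficients in (K − (-3/2)·I) g = f
solving from the highest basis element down gives g = (4/3)x^3 - (37/72)x^2 - (37/216)x + 37/756
check: K g = (1/48)x^2 + (37/144)x - 37/504
so K g − (-3/2)·g = 2x^3 - (3/4)x^2 = f ✓


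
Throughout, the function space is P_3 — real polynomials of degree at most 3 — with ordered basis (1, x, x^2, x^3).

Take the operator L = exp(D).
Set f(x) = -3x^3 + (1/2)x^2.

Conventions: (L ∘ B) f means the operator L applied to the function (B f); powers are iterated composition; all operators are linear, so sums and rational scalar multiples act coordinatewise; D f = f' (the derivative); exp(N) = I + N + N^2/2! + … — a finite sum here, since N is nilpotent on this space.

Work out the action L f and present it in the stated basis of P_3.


the image equals g(x) = -3x^3 - (17/2)x^2 - 8x - 5/2

order-1 term: -9x^2 + x
order-2 term: -9x + 1/2
order-3 term: -3
the series for exp(D) f terminates at order 3
exp(D) f = -3x^3 - (17/2)x^2 - 8x - 5/2


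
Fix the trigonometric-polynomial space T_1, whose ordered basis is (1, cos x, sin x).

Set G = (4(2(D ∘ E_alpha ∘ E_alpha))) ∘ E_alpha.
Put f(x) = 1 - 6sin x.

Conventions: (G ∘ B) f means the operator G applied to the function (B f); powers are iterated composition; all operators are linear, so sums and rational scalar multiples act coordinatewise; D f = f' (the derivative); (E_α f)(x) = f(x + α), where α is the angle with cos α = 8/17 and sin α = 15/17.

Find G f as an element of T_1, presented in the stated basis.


E_alpha f = 1 - (90/17)cos x - (48/17)sin x
E_alpha E_alpha f = 1 - (1440/289)cos x + (966/289)sin x
E_alpha E_alpha E_alpha f = 1 + (2970/4913)cos x + (29328/4913)sin x
D E_alpha E_alpha E_alpha f = (29328/4913)cos x - (2970/4913)sin x
(2(D ∘ E_alpha ∘ E_alpha)) E_alpha f = (58656/4913)cos x - (5940/4913)sin x
(4(2(D ∘ E_alpha ∘ E_alpha))) E_alpha f = (234624/4913)cos x - (23760/4913)sin x

the result is g(x) = (234624/4913)cos x - (23760/4913)sin x


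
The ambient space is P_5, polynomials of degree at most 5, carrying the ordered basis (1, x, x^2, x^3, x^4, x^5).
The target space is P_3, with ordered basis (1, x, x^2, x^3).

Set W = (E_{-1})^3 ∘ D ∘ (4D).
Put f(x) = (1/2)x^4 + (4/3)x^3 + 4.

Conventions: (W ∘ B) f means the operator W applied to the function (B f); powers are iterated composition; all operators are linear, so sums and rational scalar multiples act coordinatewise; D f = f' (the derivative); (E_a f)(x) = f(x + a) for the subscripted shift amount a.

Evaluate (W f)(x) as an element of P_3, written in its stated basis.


D f = 2x^3 + 4x^2
(4D) f = 8x^3 + 16x^2
D (4D) f = 24x^2 + 32x
E_{-1} D (4D) f = 24x^2 - 16x - 8
E_{-1} E_{-1} D (4D) f = 24x^2 - 64x + 32
E_{-1} E_{-1} E_{-1} D (4D) f = 24x^2 - 112x + 120

g(x) = 24x^2 - 112x + 120
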